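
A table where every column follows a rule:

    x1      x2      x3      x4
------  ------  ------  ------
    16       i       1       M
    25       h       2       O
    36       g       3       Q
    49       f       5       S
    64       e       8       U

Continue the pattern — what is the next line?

For the column x1, perfect squares: 4², 5², 6², …: 16, 25, 36, 49, 64 → 81.
Column x2: letters move back 1 place in the alphabet; i, h, g, f, e → d.
For the column x3, each term is the sum of the two before it: 1, 2, 3, 5, 8 → 13.
Column x4 goes M, O, Q, S, U → W (letters move forward 2 places in the alphabet).
Combining the parts gives 81  d  13  W.

81  d  13  W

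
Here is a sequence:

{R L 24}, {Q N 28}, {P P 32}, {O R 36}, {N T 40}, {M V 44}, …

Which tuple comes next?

First letter — letters move back 1 place in the alphabet: R, Q, P, O, N, M → L.
Second letter — letters move forward 2 places in the alphabet: L, N, P, R, T, V → X.
For the third slot, +4 each step: 24, 28, 32, 36, 40, 44 → 48.
So the next tuple is {L X 48}.

{L X 48}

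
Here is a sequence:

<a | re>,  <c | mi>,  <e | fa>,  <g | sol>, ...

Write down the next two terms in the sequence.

Letter: letters move forward 2 places in the alphabet; a, c, e, g → i → k.
Note — runs through the solfège scale do→ti: re, mi, fa, sol → la → ti.
So the next two terms are <i | la> and <k | ti>.

<i | la>, <k | ti>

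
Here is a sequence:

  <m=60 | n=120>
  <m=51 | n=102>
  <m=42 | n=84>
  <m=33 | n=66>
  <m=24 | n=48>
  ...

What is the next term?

M goes 60, 51, 42, 33, 24 → 15 (−9 each step).
N goes 120, 102, 84, 66, 48 → 30 (always 2 × the m).
Combining the parts gives <m=15 | n=30>.

<m=15 | n=30>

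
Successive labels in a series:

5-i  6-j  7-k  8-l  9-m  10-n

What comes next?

For the first component, +1 each step: 5, 6, 7, 8, 9, 10 → 11.
Letter: letters move forward 1 place in the alphabet, so i, j, k, l, m, n → o.
So the next label is 11-o.

11-o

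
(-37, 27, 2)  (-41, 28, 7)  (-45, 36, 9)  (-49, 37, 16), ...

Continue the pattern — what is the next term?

First component: −4 each step, so -37, -41, -45, -49 → -53.
Second component — alternating steps +1, +8, +1, +8, …: 27, 28, 36, 37 → 45.
For the third component, each term is the sum of the two before it: 2, 7, 9, 16 → 25.
So the next term is (-53, 45, 25).

(-53, 45, 25)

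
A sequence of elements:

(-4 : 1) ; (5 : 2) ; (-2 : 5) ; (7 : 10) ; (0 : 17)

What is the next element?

(9 : 26)

First slot: alternating steps +9, −7, +9, −7, …; -4, 5, -2, 7, 0 → 9.
Second slot: differences are 1, 3, 5, … (increasing by 2 each time); 1, 2, 5, 10, 17 → 26.
Putting it together: (9 : 26).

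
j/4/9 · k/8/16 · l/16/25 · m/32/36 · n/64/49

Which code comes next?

Letter: letters move forward 1 place in the alphabet, so j, k, l, m, n → o.
Second component — ×2 each step: 4, 8, 16, 32, 64 → 128.
For the third component, perfect squares: 3², 4², 5², …: 9, 16, 25, 36, 49 → 64.
Putting it together: o/128/64.

o/128/64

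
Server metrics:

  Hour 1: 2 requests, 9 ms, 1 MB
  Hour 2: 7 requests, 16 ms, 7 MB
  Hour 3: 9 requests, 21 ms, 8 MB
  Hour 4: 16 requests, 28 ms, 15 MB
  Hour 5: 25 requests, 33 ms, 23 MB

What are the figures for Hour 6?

Requests: each term is the sum of the two before it; 2, 7, 9, 16, 25 → 41.
For the ms, alternating steps +7, +5, +7, +5, …: 9, 16, 21, 28, 33 → 40.
For the MB, each term is the sum of the two before it: 1, 7, 8, 15, 23 → 38.
Combining the parts gives 41 requests, 40 ms, 38 MB.

41 requests, 40 ms, 38 MB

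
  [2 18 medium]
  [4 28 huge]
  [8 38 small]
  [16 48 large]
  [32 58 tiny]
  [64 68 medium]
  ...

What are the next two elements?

[128 78 huge], [256 88 small]

First component: ×2 each step; 2, 4, 8, 16, 32, 64 → 128 → 256.
For the second component, +10 each step: 18, 28, 38, 48, 58, 68 → 78 → 88.
Size: medium, huge, small, large, tiny, medium → huge → small (repeats medium → huge → small → large → tiny).
Putting the parts together: [128 78 huge] and then [256 88 small].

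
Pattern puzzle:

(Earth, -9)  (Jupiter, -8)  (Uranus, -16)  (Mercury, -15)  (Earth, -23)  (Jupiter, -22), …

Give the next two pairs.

Planet — repeats Earth → Jupiter → Uranus → Mercury: Earth, Jupiter, Uranus, Mercury, Earth, Jupiter → Uranus → Mercury.
Second component: -9, -8, -16, -15, -23, -22 → -30 → -29 (alternating steps +1, −8, +1, −8, …).
So the next two pairs are (Uranus, -30) and (Mercury, -29).

(Uranus, -30), (Mercury, -29)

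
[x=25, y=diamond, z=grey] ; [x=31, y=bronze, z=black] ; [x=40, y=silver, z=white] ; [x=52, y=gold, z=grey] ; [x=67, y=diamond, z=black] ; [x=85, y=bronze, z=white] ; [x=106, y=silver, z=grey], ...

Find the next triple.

X goes 25, 31, 40, 52, 67, 85, 106 → 130 (differences are 6, 9, 12, … (increasing by 3 each time)).
Y: repeats diamond → bronze → silver → gold; diamond, bronze, silver, gold, diamond, bronze, silver → gold.
Z: repeats grey → black → white; grey, black, white, grey, black, white, grey → black.
Combining the parts gives [x=130, y=gold, z=black].

[x=130, y=gold, z=black]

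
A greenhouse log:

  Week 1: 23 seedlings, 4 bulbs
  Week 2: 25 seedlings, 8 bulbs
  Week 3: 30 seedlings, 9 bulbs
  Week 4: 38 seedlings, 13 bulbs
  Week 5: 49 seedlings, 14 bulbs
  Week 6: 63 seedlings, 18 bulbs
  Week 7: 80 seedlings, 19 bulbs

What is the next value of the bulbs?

23

Seedlings goes 23, 25, 30, 38, 49, 63, 80 → 100 (differences are 2, 5, 8, … (increasing by 3 each time)).
Bulbs: alternating steps +4, +1, +4, +1, …; 4, 8, 9, 13, 14, 18, 19 → 23.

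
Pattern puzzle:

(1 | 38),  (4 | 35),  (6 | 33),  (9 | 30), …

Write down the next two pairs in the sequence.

(11 | 28), (14 | 25)

First slot goes 1, 4, 6, 9 → 11 → 14 (alternating steps +3, +2, +3, +2, …).
Second slot goes 38, 35, 33, 30 → 28 → 25 (together with the first slot always sums to 39).
So the next two pairs are (11 | 28) and (14 | 25).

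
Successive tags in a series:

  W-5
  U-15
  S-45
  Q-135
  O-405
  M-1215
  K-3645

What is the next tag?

I-10935

Letter: letters move back 2 places in the alphabet; W, U, S, Q, O, M, K → I.
Second component: ×3 each step; 5, 15, 45, 135, 405, 1215, 3645 → 10935.
So the next tag is I-10935.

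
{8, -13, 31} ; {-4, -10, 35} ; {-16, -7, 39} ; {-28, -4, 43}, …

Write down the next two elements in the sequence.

For the first component, −12 each step: 8, -4, -16, -28 → -40 → -52.
Second component: -13, -10, -7, -4 → -1 → 2 (+3 each step).
Third component: +4 each step, so 31, 35, 39, 43 → 47 → 51.
Putting the parts together: {-40, -1, 47} and then {-52, 2, 51}.

{-40, -1, 47}, {-52, 2, 51}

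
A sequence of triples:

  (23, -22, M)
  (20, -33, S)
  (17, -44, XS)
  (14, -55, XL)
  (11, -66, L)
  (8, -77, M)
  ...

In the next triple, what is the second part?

Second part goes -22, -33, -44, -55, -66, -77 → -88 (−11 each step).

-88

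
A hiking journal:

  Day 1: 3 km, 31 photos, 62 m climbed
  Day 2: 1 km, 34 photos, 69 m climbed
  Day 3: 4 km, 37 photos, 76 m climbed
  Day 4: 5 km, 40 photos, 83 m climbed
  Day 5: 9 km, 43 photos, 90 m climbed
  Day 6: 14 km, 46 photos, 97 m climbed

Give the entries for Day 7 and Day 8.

For the km, each term is the sum of the two before it: 3, 1, 4, 5, 9, 14 → 23 → 37.
Photos: +3 each step; 31, 34, 37, 40, 43, 46 → 49 → 52.
For the m climbed, +7 each step: 62, 69, 76, 83, 90, 97 → 104 → 111.
So the next two lines are 23 km, 49 photos, 104 m climbed and 37 km, 52 photos, 111 m climbed.

23 km, 49 photos, 104 m climbed; 37 km, 52 photos, 111 m climbed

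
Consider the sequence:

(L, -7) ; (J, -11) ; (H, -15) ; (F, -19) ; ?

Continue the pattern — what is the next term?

(D, -23)

Letter: letters move back 2 places in the alphabet, so L, J, H, F → D.
Second coordinate — −4 each step: -7, -11, -15, -19 → -23.
So the next term is (D, -23).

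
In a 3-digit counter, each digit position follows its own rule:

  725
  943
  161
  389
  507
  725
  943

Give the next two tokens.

161 then 389

First digit: +2 each step, mod 10; 7, 9, 1, 3, 5, 7, 9 → 1 → 3.
Second digit: +2 each step, mod 10; 2, 4, 6, 8, 0, 2, 4 → 6 → 8.
Third digit goes 5, 3, 1, 9, 7, 5, 3 → 1 → 9 (−2 each step, mod 10).
So the next two tokens are 161 and 389.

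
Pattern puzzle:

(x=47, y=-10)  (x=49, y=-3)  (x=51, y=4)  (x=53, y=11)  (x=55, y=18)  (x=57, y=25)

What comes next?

(x=59, y=32)

X: 47, 49, 51, 53, 55, 57 → 59 (+2 each step).
For the y, +7 each step: -10, -3, 4, 11, 18, 25 → 32.
Combining the parts gives (x=59, y=32).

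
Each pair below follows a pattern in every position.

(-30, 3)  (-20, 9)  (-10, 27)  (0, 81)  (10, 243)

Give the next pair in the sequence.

(20, 729)

First value — +10 each step: -30, -20, -10, 0, 10 → 20.
Second value — ×3 each step: 3, 9, 27, 81, 243 → 729.
Putting it together: (20, 729).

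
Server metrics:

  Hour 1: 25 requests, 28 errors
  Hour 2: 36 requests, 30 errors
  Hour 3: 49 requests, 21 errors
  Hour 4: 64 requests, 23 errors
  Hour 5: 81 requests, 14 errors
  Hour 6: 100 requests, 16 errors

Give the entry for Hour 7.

121 requests, 7 errors

Requests goes 25, 36, 49, 64, 81, 100 → 121 (perfect squares: 5², 6², 7², …).
Errors: alternating steps +2, −9, +2, −9, …; 28, 30, 21, 23, 14, 16 → 7.
Combining the parts gives 121 requests, 7 errors.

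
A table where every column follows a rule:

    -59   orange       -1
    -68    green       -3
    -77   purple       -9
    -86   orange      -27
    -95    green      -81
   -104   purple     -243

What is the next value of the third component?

-729

Third component: ×3 each step, so -1, -3, -9, -27, -81, -243 → -729.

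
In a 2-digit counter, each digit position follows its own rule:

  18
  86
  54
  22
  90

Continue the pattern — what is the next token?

68

First digit: −3 each step, mod 10, so 1, 8, 5, 2, 9 → 6.
Second digit: −2 each step, mod 10; 8, 6, 4, 2, 0 → 8.
So the next token is 68.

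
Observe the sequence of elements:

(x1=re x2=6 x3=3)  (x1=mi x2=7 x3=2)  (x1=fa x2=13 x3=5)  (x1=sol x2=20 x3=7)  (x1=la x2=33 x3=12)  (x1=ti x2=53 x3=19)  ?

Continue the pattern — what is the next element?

For the x1, runs through the solfège scale do→ti: re, mi, fa, sol, la, ti → do.
X2: each term is the sum of the two before it, so 6, 7, 13, 20, 33, 53 → 86.
For the x3, each term is the sum of the two before it: 3, 2, 5, 7, 12, 19 → 31.
Putting it together: (x1=do x2=86 x3=31).

(x1=do x2=86 x3=31)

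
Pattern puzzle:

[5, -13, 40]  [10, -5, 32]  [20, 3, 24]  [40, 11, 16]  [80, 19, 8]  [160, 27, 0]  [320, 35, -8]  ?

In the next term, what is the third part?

Second part goes -13, -5, 3, 11, 19, 27, 35 → 43 (+8 each step).
For the third part, together with the second part always sums to 27: 40, 32, 24, 16, 8, 0, -8 → -16.

-16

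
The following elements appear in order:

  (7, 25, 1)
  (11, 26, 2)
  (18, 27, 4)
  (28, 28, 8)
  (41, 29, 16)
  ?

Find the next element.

First component — differences are 4, 7, 10, … (increasing by 3 each time): 7, 11, 18, 28, 41 → 57.
Second component: 25, 26, 27, 28, 29 → 30 (+1 each step).
Third component: ×2 each step; 1, 2, 4, 8, 16 → 32.
Combining the parts gives (57, 30, 32).

(57, 30, 32)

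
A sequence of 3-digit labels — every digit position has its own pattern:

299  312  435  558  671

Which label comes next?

794

For the first digit, +1 each step, mod 10: 2, 3, 4, 5, 6 → 7.
Second digit: +2 each step, mod 10, so 9, 1, 3, 5, 7 → 9.
Third digit — +3 each step, mod 10: 9, 2, 5, 8, 1 → 4.
Combining the parts gives 794.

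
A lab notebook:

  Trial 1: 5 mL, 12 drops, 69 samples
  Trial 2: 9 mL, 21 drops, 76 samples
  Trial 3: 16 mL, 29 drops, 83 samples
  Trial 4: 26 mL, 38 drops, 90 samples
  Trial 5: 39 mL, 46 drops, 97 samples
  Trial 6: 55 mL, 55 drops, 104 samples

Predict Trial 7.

For the mL, differences are 4, 7, 10, … (increasing by 3 each time): 5, 9, 16, 26, 39, 55 → 74.
For the drops, alternating steps +9, +8, +9, +8, …: 12, 21, 29, 38, 46, 55 → 63.
Samples: 69, 76, 83, 90, 97, 104 → 111 (+7 each step).
Combining the parts gives 74 mL, 63 drops, 111 samples.

74 mL, 63 drops, 111 samples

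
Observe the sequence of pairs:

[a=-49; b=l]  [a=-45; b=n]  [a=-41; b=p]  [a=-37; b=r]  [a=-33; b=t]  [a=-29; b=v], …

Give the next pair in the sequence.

[a=-25; b=x]

A: +4 each step; -49, -45, -41, -37, -33, -29 → -25.
B: letters move forward 2 places in the alphabet; l, n, p, r, t, v → x.
Combining the parts gives [a=-25; b=x].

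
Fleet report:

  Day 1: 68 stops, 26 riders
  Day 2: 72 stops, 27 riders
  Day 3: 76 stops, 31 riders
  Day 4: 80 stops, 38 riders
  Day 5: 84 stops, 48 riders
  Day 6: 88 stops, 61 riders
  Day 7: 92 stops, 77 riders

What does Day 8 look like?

Stops — +4 each step: 68, 72, 76, 80, 84, 88, 92 → 96.
Riders goes 26, 27, 31, 38, 48, 61, 77 → 96 (differences are 1, 4, 7, … (increasing by 3 each time)).
Putting it together: 96 stops, 96 riders.

96 stops, 96 riders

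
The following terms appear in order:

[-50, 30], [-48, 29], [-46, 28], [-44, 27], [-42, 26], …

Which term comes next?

First part: +2 each step, so -50, -48, -46, -44, -42 → -40.
Second part: −1 each step, so 30, 29, 28, 27, 26 → 25.
So the next term is [-40, 25].

[-40, 25]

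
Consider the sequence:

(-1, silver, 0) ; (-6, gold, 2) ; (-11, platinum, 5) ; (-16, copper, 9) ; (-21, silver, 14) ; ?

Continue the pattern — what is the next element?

(-26, gold, 20)

First part: −5 each step; -1, -6, -11, -16, -21 → -26.
Metal — repeats silver → gold → platinum → copper: silver, gold, platinum, copper, silver → gold.
For the third part, differences are 2, 3, 4, … (increasing by 1 each time): 0, 2, 5, 9, 14 → 20.
Putting it together: (-26, gold, 20).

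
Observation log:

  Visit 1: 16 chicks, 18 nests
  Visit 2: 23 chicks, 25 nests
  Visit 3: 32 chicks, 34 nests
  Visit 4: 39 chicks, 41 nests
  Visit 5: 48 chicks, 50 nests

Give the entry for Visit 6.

55 chicks, 57 nests

Chicks — alternating steps +7, +9, +7, +9, …: 16, 23, 32, 39, 48 → 55.
Nests: always 2 more than the chicks, so 18, 25, 34, 41, 50 → 57.
Combining the parts gives 55 chicks, 57 nests.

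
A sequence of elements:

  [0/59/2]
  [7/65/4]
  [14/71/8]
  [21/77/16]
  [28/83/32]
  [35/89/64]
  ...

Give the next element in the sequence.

For the first component, +7 each step: 0, 7, 14, 21, 28, 35 → 42.
Second component: +6 each step; 59, 65, 71, 77, 83, 89 → 95.
Third component: ×2 each step; 2, 4, 8, 16, 32, 64 → 128.
So the next element is [42/95/128].

[42/95/128]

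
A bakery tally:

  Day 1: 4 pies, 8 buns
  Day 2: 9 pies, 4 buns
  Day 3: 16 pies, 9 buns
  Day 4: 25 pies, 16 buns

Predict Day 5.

36 pies, 25 buns

Pies — perfect squares: 2², 3², 4², …: 4, 9, 16, 25 → 36.
Buns: always the previous value of the pies, so 8, 4, 9, 16 → 25.
Putting it together: 36 pies, 25 buns.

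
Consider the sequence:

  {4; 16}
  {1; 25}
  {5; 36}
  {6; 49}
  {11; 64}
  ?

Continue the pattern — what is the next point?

{17; 81}

For the first part, each term is the sum of the two before it: 4, 1, 5, 6, 11 → 17.
For the second part, perfect squares: 4², 5², 6², …: 16, 25, 36, 49, 64 → 81.
So the next point is {17; 81}.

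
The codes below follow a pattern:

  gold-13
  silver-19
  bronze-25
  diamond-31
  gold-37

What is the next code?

Rank: repeats gold → silver → bronze → diamond; gold, silver, bronze, diamond, gold → silver.
Second component: +6 each step, so 13, 19, 25, 31, 37 → 43.
Putting it together: silver-43.

silver-43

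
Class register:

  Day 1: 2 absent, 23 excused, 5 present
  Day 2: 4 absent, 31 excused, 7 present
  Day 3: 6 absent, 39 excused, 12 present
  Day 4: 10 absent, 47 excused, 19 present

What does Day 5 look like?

Absent — each term is the sum of the two before it: 2, 4, 6, 10 → 16.
Excused: +8 each step, so 23, 31, 39, 47 → 55.
Present: each term is the sum of the two before it, so 5, 7, 12, 19 → 31.
Combining the parts gives 16 absent, 55 excused, 31 present.

16 absent, 55 excused, 31 present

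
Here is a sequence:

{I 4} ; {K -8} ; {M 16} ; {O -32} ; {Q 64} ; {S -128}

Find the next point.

Letter: letters move forward 2 places in the alphabet; I, K, M, O, Q, S → U.
Second value: ×(-2) each step; 4, -8, 16, -32, 64, -128 → 256.
Combining the parts gives {U 256}.

{U 256}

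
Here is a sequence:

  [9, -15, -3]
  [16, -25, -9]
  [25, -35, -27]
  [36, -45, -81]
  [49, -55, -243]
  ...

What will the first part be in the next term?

64

First part: perfect squares: 3², 4², 5², …; 9, 16, 25, 36, 49 → 64.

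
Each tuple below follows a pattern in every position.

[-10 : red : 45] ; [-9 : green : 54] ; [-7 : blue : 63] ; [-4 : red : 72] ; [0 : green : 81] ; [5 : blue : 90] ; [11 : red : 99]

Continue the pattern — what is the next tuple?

[18 : green : 108]

First component: differences are 1, 2, 3, … (increasing by 1 each time), so -10, -9, -7, -4, 0, 5, 11 → 18.
Colour: repeats red → green → blue; red, green, blue, red, green, blue, red → green.
Third component: 45, 54, 63, 72, 81, 90, 99 → 108 (+9 each step).
Combining the parts gives [18 : green : 108].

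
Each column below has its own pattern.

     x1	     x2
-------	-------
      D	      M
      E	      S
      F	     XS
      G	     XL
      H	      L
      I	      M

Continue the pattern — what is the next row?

J  S

Column x1: D, E, F, G, H, I → J (letters move forward 1 place in the alphabet).
Column x2 — repeats M → S → XS → XL → L: M, S, XS, XL, L, M → S.
Putting it together: J  S.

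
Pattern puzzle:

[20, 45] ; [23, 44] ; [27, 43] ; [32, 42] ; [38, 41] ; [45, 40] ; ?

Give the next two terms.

First part: differences are 3, 4, 5, … (increasing by 1 each time), so 20, 23, 27, 32, 38, 45 → 53 → 62.
Second part: −1 each step; 45, 44, 43, 42, 41, 40 → 39 → 38.
Putting the parts together: [53, 39] and then [62, 38].

[53, 39], [62, 38]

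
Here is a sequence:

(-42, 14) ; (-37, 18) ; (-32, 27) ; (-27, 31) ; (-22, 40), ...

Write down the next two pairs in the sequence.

First coordinate goes -42, -37, -32, -27, -22 → -17 → -12 (+5 each step).
Second coordinate goes 14, 18, 27, 31, 40 → 44 → 53 (alternating steps +4, +9, +4, +9, …).
So the next two pairs are (-17, 44) and (-12, 53).

(-17, 44), (-12, 53)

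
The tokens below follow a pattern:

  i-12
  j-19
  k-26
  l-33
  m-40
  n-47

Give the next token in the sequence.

Letter goes i, j, k, l, m, n → o (letters move forward 1 place in the alphabet).
Second component: +7 each step; 12, 19, 26, 33, 40, 47 → 54.
Combining the parts gives o-54.

o-54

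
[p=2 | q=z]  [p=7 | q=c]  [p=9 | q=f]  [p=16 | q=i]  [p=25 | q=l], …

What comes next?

[p=41 | q=o]

P: each term is the sum of the two before it; 2, 7, 9, 16, 25 → 41.
Q — letters move forward 3 places in the alphabet, wrapping Z→A: z, c, f, i, l → o.
So the next term is [p=41 | q=o].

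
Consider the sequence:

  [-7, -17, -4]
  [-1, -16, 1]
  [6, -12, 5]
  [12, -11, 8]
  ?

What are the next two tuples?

First component: alternating steps +6, +7, +6, +7, …, so -7, -1, 6, 12 → 19 → 25.
Second component: alternating steps +1, +4, +1, +4, …, so -17, -16, -12, -11 → -7 → -6.
For the third component, differences are 5, 4, 3, … (decreasing by 1 each time): -4, 1, 5, 8 → 10 → 11.
So the next two tuples are [19, -7, 10] and [25, -6, 11].

[19, -7, 10], [25, -6, 11]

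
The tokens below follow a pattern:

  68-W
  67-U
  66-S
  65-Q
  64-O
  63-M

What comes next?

First component — −1 each step: 68, 67, 66, 65, 64, 63 → 62.
Letter: letters move back 2 places in the alphabet; W, U, S, Q, O, M → K.
Combining the parts gives 62-K.

62-K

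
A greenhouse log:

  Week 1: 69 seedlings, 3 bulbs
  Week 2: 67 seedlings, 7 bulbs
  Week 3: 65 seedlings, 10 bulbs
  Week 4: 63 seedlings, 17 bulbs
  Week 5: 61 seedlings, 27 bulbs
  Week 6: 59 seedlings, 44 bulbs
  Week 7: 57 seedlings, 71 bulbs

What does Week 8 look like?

Seedlings: 69, 67, 65, 63, 61, 59, 57 → 55 (−2 each step).
Bulbs: each term is the sum of the two before it, so 3, 7, 10, 17, 27, 44, 71 → 115.
Putting it together: 55 seedlings, 115 bulbs.

55 seedlings, 115 bulbs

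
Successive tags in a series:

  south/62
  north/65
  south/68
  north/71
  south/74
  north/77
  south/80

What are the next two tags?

north/83 then south/86

Direction goes south, north, south, north, south, north, south → north → south (alternates south ↔ north).
Second component: 62, 65, 68, 71, 74, 77, 80 → 83 → 86 (+3 each step).
Putting the parts together: north/83 and then south/86.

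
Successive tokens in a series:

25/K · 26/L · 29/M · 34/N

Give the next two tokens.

First component: differences are 1, 3, 5, … (increasing by 2 each time); 25, 26, 29, 34 → 41 → 50.
Letter goes K, L, M, N → O → P (letters move forward 1 place in the alphabet).
Putting the parts together: 41/O and then 50/P.

41/O, 50/P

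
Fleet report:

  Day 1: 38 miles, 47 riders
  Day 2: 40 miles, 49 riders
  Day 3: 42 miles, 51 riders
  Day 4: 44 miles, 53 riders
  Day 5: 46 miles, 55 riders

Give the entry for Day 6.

Miles: +2 each step, so 38, 40, 42, 44, 46 → 48.
For the riders, +2 each step: 47, 49, 51, 53, 55 → 57.
Combining the parts gives 48 miles, 57 riders.

48 miles, 57 riders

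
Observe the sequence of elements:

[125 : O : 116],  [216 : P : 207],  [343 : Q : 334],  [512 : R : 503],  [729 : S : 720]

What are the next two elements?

First coordinate: perfect cubes: 5³, 6³, 7³, …, so 125, 216, 343, 512, 729 → 1000 → 1331.
Letter: letters move forward 1 place in the alphabet; O, P, Q, R, S → T → U.
Third coordinate: always 9 less than the first coordinate; 116, 207, 334, 503, 720 → 991 → 1322.
So the next two elements are [1000 : T : 991] and [1331 : U : 1322].

[1000 : T : 991], [1331 : U : 1322]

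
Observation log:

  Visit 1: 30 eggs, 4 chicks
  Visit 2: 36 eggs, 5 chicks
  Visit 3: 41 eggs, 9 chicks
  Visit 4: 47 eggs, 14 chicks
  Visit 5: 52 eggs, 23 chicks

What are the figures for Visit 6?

58 eggs, 37 chicks

Eggs goes 30, 36, 41, 47, 52 → 58 (alternating steps +6, +5, +6, +5, …).
Chicks: each term is the sum of the two before it, so 4, 5, 9, 14, 23 → 37.
So the next row is 58 eggs, 37 chicks.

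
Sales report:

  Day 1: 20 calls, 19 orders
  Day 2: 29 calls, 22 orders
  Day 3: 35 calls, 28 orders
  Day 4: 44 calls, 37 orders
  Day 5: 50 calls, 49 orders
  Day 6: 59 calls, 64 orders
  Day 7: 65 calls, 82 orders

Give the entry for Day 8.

74 calls, 103 orders

Calls: 20, 29, 35, 44, 50, 59, 65 → 74 (alternating steps +9, +6, +9, +6, …).
For the orders, differences are 3, 6, 9, … (increasing by 3 each time): 19, 22, 28, 37, 49, 64, 82 → 103.
So the next record is 74 calls, 103 orders.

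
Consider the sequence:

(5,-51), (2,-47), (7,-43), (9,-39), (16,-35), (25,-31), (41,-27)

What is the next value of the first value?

First value goes 5, 2, 7, 9, 16, 25, 41 → 66 (each term is the sum of the two before it).

66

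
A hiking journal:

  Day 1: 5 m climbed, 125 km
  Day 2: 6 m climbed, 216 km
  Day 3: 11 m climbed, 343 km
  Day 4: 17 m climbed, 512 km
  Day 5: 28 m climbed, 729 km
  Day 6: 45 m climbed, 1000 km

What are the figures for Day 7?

73 m climbed, 1331 km

M climbed: each term is the sum of the two before it, so 5, 6, 11, 17, 28, 45 → 73.
Km goes 125, 216, 343, 512, 729, 1000 → 1331 (perfect cubes: 5³, 6³, 7³, …).
Putting it together: 73 m climbed, 1331 km.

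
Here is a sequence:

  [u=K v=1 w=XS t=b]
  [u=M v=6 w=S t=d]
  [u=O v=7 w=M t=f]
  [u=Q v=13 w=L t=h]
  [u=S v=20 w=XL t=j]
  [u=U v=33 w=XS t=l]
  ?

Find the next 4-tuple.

[u=W v=53 w=S t=n]

U goes K, M, O, Q, S, U → W (letters move forward 2 places in the alphabet).
V goes 1, 6, 7, 13, 20, 33 → 53 (each term is the sum of the two before it).
For the w, repeats XS → S → M → L → XL: XS, S, M, L, XL, XS → S.
T: letters move forward 2 places in the alphabet; b, d, f, h, j, l → n.
So the next 4-tuple is [u=W v=53 w=S t=n].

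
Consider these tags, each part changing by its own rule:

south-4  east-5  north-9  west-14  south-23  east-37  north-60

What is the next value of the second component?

Direction goes south, east, north, west, south, east, north → west (repeats south → east → north → west).
For the second component, each term is the sum of the two before it: 4, 5, 9, 14, 23, 37, 60 → 97.

97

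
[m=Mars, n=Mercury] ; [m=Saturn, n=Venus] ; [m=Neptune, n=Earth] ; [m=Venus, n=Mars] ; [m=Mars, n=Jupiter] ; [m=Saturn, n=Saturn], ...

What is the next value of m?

Neptune

M goes Mars, Saturn, Neptune, Venus, Mars, Saturn → Neptune (repeats Mars → Saturn → Neptune → Venus).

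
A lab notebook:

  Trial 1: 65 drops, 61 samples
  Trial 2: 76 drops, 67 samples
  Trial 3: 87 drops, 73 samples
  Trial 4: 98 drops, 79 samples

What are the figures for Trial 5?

109 drops, 85 samples

Drops: 65, 76, 87, 98 → 109 (+11 each step).
Samples: 61, 67, 73, 79 → 85 (+6 each step).
Combining the parts gives 109 drops, 85 samples.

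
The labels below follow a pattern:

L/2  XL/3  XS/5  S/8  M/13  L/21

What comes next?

Size: L, XL, XS, S, M, L → XL (repeats L → XL → XS → S → M).
Second component: each term is the sum of the two before it, so 2, 3, 5, 8, 13, 21 → 34.
So the next label is XL/34.

XL/34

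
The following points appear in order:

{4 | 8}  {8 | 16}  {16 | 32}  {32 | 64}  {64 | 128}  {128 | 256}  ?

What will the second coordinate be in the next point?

512

First coordinate — ×2 each step: 4, 8, 16, 32, 64, 128 → 256.
Second coordinate: always 2 × the first coordinate; 8, 16, 32, 64, 128, 256 → 512.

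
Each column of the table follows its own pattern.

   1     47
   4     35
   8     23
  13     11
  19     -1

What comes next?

26  -13

First component: 1, 4, 8, 13, 19 → 26 (differences are 3, 4, 5, … (increasing by 1 each time)).
Second component: −12 each step; 47, 35, 23, 11, -1 → -13.
Putting it together: 26  -13.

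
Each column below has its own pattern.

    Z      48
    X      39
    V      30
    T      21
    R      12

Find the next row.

Letter — letters move back 2 places in the alphabet: Z, X, V, T, R → P.
Second component: 48, 39, 30, 21, 12 → 3 (−9 each step).
Combining the parts gives P  3.

P  3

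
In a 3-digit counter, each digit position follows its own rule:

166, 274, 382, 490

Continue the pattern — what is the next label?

508

First digit goes 1, 2, 3, 4 → 5 (+1 each step, mod 10).
Second digit: +1 each step, mod 10, so 6, 7, 8, 9 → 0.
Third digit: −2 each step, mod 10; 6, 4, 2, 0 → 8.
So the next label is 508.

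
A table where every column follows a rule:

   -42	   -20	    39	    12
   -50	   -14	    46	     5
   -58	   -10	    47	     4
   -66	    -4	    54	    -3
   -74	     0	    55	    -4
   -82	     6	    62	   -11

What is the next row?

First component: −8 each step, so -42, -50, -58, -66, -74, -82 → -90.
Second component goes -20, -14, -10, -4, 0, 6 → 10 (alternating steps +6, +4, +6, +4, …).
Third component: alternating steps +7, +1, +7, +1, …, so 39, 46, 47, 54, 55, 62 → 63.
Fourth component: 12, 5, 4, -3, -4, -11 → -12 (together with the third component always sums to 51).
Putting it together: -90  10  63  -12.

-90  10  63  -12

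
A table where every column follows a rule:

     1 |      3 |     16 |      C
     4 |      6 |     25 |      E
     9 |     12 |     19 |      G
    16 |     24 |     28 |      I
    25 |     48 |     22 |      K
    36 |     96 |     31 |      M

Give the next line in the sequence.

49  192  25  O

First component: perfect squares: 1², 2², 3², …; 1, 4, 9, 16, 25, 36 → 49.
Second component goes 3, 6, 12, 24, 48, 96 → 192 (×2 each step).
Third component: alternating steps +9, −6, +9, −6, …, so 16, 25, 19, 28, 22, 31 → 25.
Letter goes C, E, G, I, K, M → O (letters move forward 2 places in the alphabet).
So the next line is 49  192  25  O.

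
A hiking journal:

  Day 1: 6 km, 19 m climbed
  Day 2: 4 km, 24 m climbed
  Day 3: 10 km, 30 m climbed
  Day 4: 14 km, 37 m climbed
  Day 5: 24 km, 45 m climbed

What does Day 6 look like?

Km goes 6, 4, 10, 14, 24 → 38 (each term is the sum of the two before it).
M climbed goes 19, 24, 30, 37, 45 → 54 (differences are 5, 6, 7, … (increasing by 1 each time)).
Combining the parts gives 38 km, 54 m climbed.

38 km, 54 m climbed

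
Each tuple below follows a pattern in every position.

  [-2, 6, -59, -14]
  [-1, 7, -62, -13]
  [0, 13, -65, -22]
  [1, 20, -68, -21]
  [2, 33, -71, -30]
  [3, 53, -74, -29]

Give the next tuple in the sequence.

[4, 86, -77, -38]

First entry: +1 each step; -2, -1, 0, 1, 2, 3 → 4.
For the second entry, each term is the sum of the two before it: 6, 7, 13, 20, 33, 53 → 86.
Third entry — −3 each step: -59, -62, -65, -68, -71, -74 → -77.
Fourth entry: alternating steps +1, −9, +1, −9, …; -14, -13, -22, -21, -30, -29 → -38.
So the next tuple is [4, 86, -77, -38].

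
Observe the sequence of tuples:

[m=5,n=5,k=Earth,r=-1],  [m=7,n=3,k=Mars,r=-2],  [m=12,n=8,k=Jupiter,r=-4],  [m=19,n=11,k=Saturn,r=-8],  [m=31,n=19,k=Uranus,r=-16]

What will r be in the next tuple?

-32

R: ×2 each step, so -1, -2, -4, -8, -16 → -32.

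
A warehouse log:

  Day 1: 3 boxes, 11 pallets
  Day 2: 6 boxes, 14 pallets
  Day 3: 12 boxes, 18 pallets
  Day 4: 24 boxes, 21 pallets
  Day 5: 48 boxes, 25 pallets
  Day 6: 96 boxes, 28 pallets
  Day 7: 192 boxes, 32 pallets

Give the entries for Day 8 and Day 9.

For the boxes, ×2 each step: 3, 6, 12, 24, 48, 96, 192 → 384 → 768.
Pallets goes 11, 14, 18, 21, 25, 28, 32 → 35 → 39 (alternating steps +3, +4, +3, +4, …).
So the next two rows are 384 boxes, 35 pallets and 768 boxes, 39 pallets.

384 boxes, 35 pallets; 768 boxes, 39 pallets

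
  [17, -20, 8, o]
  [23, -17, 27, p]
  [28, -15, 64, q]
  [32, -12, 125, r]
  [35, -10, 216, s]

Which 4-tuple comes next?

First slot: differences are 6, 5, 4, … (decreasing by 1 each time), so 17, 23, 28, 32, 35 → 37.
Second slot goes -20, -17, -15, -12, -10 → -7 (alternating steps +3, +2, +3, +2, …).
Third slot — perfect cubes: 2³, 3³, 4³, …: 8, 27, 64, 125, 216 → 343.
Letter: o, p, q, r, s → t (letters move forward 1 place in the alphabet).
Combining the parts gives [37, -7, 343, t].

[37, -7, 343, t]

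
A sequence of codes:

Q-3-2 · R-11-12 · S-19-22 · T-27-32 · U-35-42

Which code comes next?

For the letter, letters move forward 1 place in the alphabet: Q, R, S, T, U → V.
Second component: 3, 11, 19, 27, 35 → 43 (+8 each step).
For the third component, +10 each step: 2, 12, 22, 32, 42 → 52.
Combining the parts gives V-43-52.

V-43-52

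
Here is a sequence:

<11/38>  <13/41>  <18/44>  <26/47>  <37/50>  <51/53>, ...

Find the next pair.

First coordinate: differences are 2, 5, 8, … (increasing by 3 each time); 11, 13, 18, 26, 37, 51 → 68.
Second coordinate: 38, 41, 44, 47, 50, 53 → 56 (+3 each step).
So the next pair is <68/56>.

<68/56>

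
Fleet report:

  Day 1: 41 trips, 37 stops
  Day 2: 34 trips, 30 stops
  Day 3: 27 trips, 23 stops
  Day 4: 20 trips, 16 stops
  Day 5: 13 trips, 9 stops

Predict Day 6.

6 trips, 2 stops

For the trips, −7 each step: 41, 34, 27, 20, 13 → 6.
For the stops, always 4 less than the trips: 37, 30, 23, 16, 9 → 2.
Combining the parts gives 6 trips, 2 stops.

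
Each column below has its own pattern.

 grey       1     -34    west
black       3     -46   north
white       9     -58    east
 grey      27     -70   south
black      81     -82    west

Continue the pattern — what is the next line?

white  243  -94  north

Shade: repeats grey → black → white; grey, black, white, grey, black → white.
Second component — ×3 each step: 1, 3, 9, 27, 81 → 243.
Third component — −12 each step: -34, -46, -58, -70, -82 → -94.
Direction goes west, north, east, south, west → north (repeats west → north → east → south).
Combining the parts gives white  243  -94  north.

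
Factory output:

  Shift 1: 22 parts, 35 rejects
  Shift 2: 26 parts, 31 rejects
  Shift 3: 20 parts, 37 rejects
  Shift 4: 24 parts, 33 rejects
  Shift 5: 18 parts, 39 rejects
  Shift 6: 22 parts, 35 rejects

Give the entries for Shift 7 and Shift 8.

For the parts, alternating steps +4, −6, +4, −6, …: 22, 26, 20, 24, 18, 22 → 16 → 20.
Rejects: together with the parts always sums to 57; 35, 31, 37, 33, 39, 35 → 41 → 37.
Putting the parts together: 16 parts, 41 rejects and then 20 parts, 37 rejects.

16 parts, 41 rejects; 20 parts, 37 rejects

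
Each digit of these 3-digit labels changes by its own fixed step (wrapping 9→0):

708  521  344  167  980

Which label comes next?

703

For the first digit, −2 each step, mod 10: 7, 5, 3, 1, 9 → 7.
Second digit goes 0, 2, 4, 6, 8 → 0 (+2 each step, mod 10).
Third digit: 8, 1, 4, 7, 0 → 3 (+3 each step, mod 10).
Putting it together: 703.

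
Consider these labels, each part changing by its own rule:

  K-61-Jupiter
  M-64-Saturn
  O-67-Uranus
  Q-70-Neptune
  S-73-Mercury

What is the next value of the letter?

Letter: K, M, O, Q, S → U (letters move forward 2 places in the alphabet).

U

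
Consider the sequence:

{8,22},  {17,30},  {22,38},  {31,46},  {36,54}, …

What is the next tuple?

First entry: 8, 17, 22, 31, 36 → 45 (alternating steps +9, +5, +9, +5, …).
For the second entry, +8 each step: 22, 30, 38, 46, 54 → 62.
Putting it together: {45,62}.

{45,62}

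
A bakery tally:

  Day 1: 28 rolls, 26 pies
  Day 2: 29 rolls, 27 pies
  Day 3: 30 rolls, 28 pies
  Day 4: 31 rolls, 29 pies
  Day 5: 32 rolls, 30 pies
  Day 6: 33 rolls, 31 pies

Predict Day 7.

Rolls — +1 each step: 28, 29, 30, 31, 32, 33 → 34.
Pies — always 2 less than the rolls: 26, 27, 28, 29, 30, 31 → 32.
Putting it together: 34 rolls, 32 pies.

34 rolls, 32 pies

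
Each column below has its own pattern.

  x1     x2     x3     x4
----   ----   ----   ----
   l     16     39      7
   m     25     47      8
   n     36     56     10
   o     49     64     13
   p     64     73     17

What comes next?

q  81  81  22

For the column x1, letters move forward 1 place in the alphabet: l, m, n, o, p → q.
Column x2: perfect squares: 4², 5², 6², …, so 16, 25, 36, 49, 64 → 81.
Column x3: 39, 47, 56, 64, 73 → 81 (alternating steps +8, +9, +8, +9, …).
For the column x4, differences are 1, 2, 3, … (increasing by 1 each time): 7, 8, 10, 13, 17 → 22.
Combining the parts gives q  81  81  22.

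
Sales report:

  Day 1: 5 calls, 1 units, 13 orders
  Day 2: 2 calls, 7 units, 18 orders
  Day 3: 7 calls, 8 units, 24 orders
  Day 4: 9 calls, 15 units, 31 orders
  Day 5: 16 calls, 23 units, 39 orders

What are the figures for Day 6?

25 calls, 38 units, 48 orders

Calls goes 5, 2, 7, 9, 16 → 25 (each term is the sum of the two before it).
For the units, each term is the sum of the two before it: 1, 7, 8, 15, 23 → 38.
For the orders, differences are 5, 6, 7, … (increasing by 1 each time): 13, 18, 24, 31, 39 → 48.
Combining the parts gives 25 calls, 38 units, 48 orders.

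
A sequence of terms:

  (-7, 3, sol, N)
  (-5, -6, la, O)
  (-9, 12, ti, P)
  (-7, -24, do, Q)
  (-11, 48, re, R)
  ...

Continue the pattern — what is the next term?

(-9, -96, mi, S)

First component: -7, -5, -9, -7, -11 → -9 (alternating steps +2, −4, +2, −4, …).
For the second component, ×(-2) each step: 3, -6, 12, -24, 48 → -96.
Note goes sol, la, ti, do, re → mi (runs through the solfège scale do→ti).
Letter: letters move forward 1 place in the alphabet; N, O, P, Q, R → S.
Combining the parts gives (-9, -96, mi, S).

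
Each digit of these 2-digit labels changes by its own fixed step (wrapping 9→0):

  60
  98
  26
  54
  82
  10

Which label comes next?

First digit — +3 each step, mod 10: 6, 9, 2, 5, 8, 1 → 4.
Second digit goes 0, 8, 6, 4, 2, 0 → 8 (−2 each step, mod 10).
Combining the parts gives 48.

48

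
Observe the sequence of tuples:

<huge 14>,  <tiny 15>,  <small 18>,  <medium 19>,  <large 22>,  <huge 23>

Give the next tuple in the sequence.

<tiny 26>

Size: repeats huge → tiny → small → medium → large, so huge, tiny, small, medium, large, huge → tiny.
Second part — alternating steps +1, +3, +1, +3, …: 14, 15, 18, 19, 22, 23 → 26.
So the next tuple is <tiny 26>.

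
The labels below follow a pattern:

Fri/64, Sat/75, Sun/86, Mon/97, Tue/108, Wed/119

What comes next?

Day — runs through the weekdays Mon→Sun: Fri, Sat, Sun, Mon, Tue, Wed → Thu.
For the second component, +11 each step: 64, 75, 86, 97, 108, 119 → 130.
Combining the parts gives Thu/130.

Thu/130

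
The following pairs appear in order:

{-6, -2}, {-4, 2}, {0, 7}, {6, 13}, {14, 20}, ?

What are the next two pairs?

First component goes -6, -4, 0, 6, 14 → 24 → 36 (differences are 2, 4, 6, … (increasing by 2 each time)).
Second component — differences are 4, 5, 6, … (increasing by 1 each time): -2, 2, 7, 13, 20 → 28 → 37.
So the next two pairs are {24, 28} and {36, 37}.

{24, 28}, {36, 37}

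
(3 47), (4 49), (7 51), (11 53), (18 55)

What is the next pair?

(29 57)

First coordinate: each term is the sum of the two before it; 3, 4, 7, 11, 18 → 29.
Second coordinate goes 47, 49, 51, 53, 55 → 57 (+2 each step).
Combining the parts gives (29 57).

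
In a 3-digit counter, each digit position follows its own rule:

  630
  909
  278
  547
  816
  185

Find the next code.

First digit goes 6, 9, 2, 5, 8, 1 → 4 (+3 each step, mod 10).
Second digit goes 3, 0, 7, 4, 1, 8 → 5 (−3 each step, mod 10).
Third digit: −1 each step, mod 10; 0, 9, 8, 7, 6, 5 → 4.
So the next code is 454.

454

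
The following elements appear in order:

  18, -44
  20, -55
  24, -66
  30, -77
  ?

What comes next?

First component goes 18, 20, 24, 30 → 38 (differences are 2, 4, 6, … (increasing by 2 each time)).
Second component goes -44, -55, -66, -77 → -88 (−11 each step).
Putting it together: 38, -88.

38, -88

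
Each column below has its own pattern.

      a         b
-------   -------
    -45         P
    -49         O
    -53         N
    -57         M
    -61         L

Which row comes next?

Column a: -45, -49, -53, -57, -61 → -65 (−4 each step).
Column b: letters move back 1 place in the alphabet; P, O, N, M, L → K.
Putting it together: -65  K.

-65  K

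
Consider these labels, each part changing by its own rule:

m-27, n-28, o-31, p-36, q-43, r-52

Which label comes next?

s-63

Letter — letters move forward 1 place in the alphabet: m, n, o, p, q, r → s.
Second component: differences are 1, 3, 5, … (increasing by 2 each time), so 27, 28, 31, 36, 43, 52 → 63.
Putting it together: s-63.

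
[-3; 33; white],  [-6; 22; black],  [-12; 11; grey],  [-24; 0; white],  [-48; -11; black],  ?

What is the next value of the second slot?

-22

Second slot — −11 each step: 33, 22, 11, 0, -11 → -22.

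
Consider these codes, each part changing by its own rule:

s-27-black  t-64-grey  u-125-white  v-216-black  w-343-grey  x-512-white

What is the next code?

Letter: letters move forward 1 place in the alphabet, so s, t, u, v, w, x → y.
Second component: perfect cubes: 3³, 4³, 5³, …, so 27, 64, 125, 216, 343, 512 → 729.
Shade: repeats black → grey → white; black, grey, white, black, grey, white → black.
Combining the parts gives y-729-black.

y-729-black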